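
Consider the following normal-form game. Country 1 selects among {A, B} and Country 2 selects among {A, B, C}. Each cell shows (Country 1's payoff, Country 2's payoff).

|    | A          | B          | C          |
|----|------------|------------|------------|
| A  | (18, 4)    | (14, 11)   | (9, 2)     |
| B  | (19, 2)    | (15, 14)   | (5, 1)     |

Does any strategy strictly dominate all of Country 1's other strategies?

A strategy is strictly dominant if it gives Country 1 a strictly higher payoff than every other strategy, against every choice by the opponent.
A is not dominant: against A, B gives 19 > 18.
B is not dominant: against C, A gives 9 > 5.
No single strategy is best against every opponent action.

None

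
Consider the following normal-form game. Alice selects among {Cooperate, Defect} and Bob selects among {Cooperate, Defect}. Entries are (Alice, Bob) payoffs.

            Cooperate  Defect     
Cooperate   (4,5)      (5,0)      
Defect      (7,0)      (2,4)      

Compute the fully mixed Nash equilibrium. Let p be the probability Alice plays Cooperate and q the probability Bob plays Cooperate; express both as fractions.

p = 4/9, q = 1/2

In a mixed NE each player is indifferent between their pure strategies, so the opponent's mix sets the indifference.
Bob indifferent between Cooperate and Defect: p·5 + (1−p)·0 = p·0 + (1−p)·4 ⟹ 0 + 5p = 4 + (-4)p ⟹ p = 4/9.
Alice indifferent between Cooperate and Defect: q·4 + (1−q)·5 = q·7 + (1−q)·2 ⟹ 5 + (-1)q = 2 + 5q ⟹ q = 1/2.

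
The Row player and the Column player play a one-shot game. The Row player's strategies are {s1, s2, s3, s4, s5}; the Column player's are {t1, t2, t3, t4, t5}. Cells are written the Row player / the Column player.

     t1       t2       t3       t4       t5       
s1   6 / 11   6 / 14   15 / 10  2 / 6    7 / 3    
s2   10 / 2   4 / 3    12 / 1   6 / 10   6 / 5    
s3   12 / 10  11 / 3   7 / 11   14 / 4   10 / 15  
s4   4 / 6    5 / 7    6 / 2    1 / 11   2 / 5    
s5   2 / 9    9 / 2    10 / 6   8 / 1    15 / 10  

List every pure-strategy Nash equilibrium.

(s5, t5)

Find each player's best response to every opponent strategy; NE are the intersections.
The Row player's best responses — vs t1: s3 (payoff 12); vs t2: s3 (payoff 11); vs t3: s1 (payoff 15); vs t4: s3 (payoff 14); vs t5: s5 (payoff 15).
The Column player's best responses — vs s1: t2 (payoff 14); vs s2: t4 (payoff 10); vs s3: t5 (payoff 15); vs s4: t4 (payoff 11); vs s5: t5 (payoff 10).
The only mutual best response is (s5, t5); neither player gains by switching there.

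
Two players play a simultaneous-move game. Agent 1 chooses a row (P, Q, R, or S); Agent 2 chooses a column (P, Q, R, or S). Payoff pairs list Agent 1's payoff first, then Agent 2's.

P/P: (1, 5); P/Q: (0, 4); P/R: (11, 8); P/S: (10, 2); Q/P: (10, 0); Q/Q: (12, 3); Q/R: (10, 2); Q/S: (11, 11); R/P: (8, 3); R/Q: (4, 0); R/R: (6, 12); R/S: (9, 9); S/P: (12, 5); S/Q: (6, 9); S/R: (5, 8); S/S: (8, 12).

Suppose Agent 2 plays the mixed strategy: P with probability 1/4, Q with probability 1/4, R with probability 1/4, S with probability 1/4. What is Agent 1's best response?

Q

Agent 1's best reply maximizes expected payoff against the mix.
P: (1/4)·1 + (1/4)·0 + (1/4)·11 + (1/4)·10 = 11/2
Q: (1/4)·10 + (1/4)·12 + (1/4)·10 + (1/4)·11 = 43/4
R: (1/4)·8 + (1/4)·4 + (1/4)·6 + (1/4)·9 = 27/4
S: (1/4)·12 + (1/4)·6 + (1/4)·5 + (1/4)·8 = 31/4
Highest expected payoff is 43/4, from Q.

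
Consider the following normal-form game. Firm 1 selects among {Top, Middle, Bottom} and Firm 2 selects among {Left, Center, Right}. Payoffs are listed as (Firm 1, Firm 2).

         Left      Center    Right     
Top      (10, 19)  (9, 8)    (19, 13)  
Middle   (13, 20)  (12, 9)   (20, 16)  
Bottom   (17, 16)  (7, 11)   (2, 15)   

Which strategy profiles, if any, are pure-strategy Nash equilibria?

Check mutual best responses: a cell is a NE iff neither player can gain by unilaterally deviating.
Firm 1's best responses — vs Left: Bottom (payoff 17); vs Center: Middle (payoff 12); vs Right: Middle (payoff 20).
Firm 2's best responses — vs Top: Left (payoff 19); vs Middle: Left (payoff 20); vs Bottom: Left (payoff 16).
The only mutual best response is (Bottom, Left); neither player gains by switching there.

(Bottom, Left)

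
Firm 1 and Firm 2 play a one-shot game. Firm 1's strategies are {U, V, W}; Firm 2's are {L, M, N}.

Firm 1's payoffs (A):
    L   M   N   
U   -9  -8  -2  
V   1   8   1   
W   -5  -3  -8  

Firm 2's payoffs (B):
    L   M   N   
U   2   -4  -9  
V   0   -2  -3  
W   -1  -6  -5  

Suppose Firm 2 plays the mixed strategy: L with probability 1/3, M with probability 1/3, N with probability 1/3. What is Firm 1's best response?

Firm 1's best reply maximizes expected payoff against the mix.
U: (1/3)·(-9) + (1/3)·(-8) + (1/3)·(-2) = -19/3
V: (1/3)·1 + (1/3)·8 + (1/3)·1 = 10/3
W: (1/3)·(-5) + (1/3)·(-3) + (1/3)·(-8) = -16/3
Highest expected payoff is 10/3, from V.

V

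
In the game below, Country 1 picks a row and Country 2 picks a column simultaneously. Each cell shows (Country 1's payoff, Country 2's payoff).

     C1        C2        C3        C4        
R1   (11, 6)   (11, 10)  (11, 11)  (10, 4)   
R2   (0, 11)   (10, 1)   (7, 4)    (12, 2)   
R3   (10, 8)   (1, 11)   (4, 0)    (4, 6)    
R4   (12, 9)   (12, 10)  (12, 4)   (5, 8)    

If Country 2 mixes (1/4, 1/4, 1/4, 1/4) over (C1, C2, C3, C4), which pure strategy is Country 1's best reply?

R1

Country 1's best reply maximizes expected payoff against the mix.
R1: (1/4)·11 + (1/4)·11 + (1/4)·11 + (1/4)·10 = 43/4
R2: (1/4)·0 + (1/4)·10 + (1/4)·7 + (1/4)·12 = 29/4
R3: (1/4)·10 + (1/4)·1 + (1/4)·4 + (1/4)·4 = 19/4
R4: (1/4)·12 + (1/4)·12 + (1/4)·12 + (1/4)·5 = 41/4
Highest expected payoff is 43/4, from R1.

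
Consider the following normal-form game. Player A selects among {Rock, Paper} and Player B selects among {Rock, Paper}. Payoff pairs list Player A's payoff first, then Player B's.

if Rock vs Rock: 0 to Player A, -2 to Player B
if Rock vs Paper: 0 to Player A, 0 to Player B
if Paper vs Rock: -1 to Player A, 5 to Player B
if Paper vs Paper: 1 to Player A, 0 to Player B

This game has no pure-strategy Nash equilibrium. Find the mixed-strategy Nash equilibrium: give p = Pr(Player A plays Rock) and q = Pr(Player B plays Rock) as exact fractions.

In a mixed NE each player is indifferent between their pure strategies, so the opponent's mix sets the indifference.
Player B indifferent between Rock and Paper: p·(-2) + (1−p)·5 = p·0 + (1−p)·0 ⟹ 5 + (-7)p = 0 + 0p ⟹ p = 5/7.
Player A indifferent between Rock and Paper: q·0 + (1−q)·0 = q·(-1) + (1−q)·1 ⟹ 0 + 0q = 1 + (-2)q ⟹ q = 1/2.

p = 5/7, q = 1/2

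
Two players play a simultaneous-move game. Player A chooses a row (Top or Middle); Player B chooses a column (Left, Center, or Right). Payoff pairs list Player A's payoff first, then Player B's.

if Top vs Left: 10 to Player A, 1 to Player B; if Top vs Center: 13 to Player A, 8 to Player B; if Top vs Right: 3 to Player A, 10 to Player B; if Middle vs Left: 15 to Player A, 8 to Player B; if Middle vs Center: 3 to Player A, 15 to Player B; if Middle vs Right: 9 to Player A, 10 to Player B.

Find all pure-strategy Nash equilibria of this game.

A profile is a Nash equilibrium when each player is best-responding to the other.
Player A's best responses — vs Left: Middle (payoff 15); vs Center: Top (payoff 13); vs Right: Middle (payoff 9).
Player B's best responses — vs Top: Right (payoff 10); vs Middle: Center (payoff 15).
No cell has both players best-responding. For instance, Player A's best reply to Left is Middle, but against Middle Player B prefers Center over Left.

There is no pure-strategy Nash equilibrium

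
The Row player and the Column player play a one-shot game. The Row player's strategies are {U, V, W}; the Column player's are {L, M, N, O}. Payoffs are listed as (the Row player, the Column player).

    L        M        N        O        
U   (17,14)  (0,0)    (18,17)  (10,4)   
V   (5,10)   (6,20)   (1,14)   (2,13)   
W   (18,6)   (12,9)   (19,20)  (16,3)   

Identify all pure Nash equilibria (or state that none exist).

A profile is a Nash equilibrium when each player is best-responding to the other.
The Row player's best responses — vs L: W (payoff 18); vs M: W (payoff 12); vs N: W (payoff 19); vs O: W (payoff 16).
The Column player's best responses — vs U: N (payoff 17); vs V: M (payoff 20); vs W: N (payoff 20).
The only mutual best response is (W, N); neither player gains by switching there.

(W, N)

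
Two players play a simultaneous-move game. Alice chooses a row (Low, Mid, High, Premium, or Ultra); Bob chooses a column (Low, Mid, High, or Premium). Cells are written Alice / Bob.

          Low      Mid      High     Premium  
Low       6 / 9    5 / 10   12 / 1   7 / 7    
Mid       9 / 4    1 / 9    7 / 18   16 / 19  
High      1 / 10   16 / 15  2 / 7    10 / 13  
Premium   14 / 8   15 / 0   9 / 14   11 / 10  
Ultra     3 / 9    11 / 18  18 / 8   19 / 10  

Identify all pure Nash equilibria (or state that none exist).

Check mutual best responses: a cell is a NE iff neither player can gain by unilaterally deviating.
Alice's best responses — vs Low: Premium (payoff 14); vs Mid: High (payoff 16); vs High: Ultra (payoff 18); vs Premium: Ultra (payoff 19).
Bob's best responses — vs Low: Mid (payoff 10); vs Mid: Premium (payoff 19); vs High: Mid (payoff 15); vs Premium: High (payoff 14); vs Ultra: Mid (payoff 18).
The only mutual best response is (High, Mid); neither player gains by switching there.

(High, Mid)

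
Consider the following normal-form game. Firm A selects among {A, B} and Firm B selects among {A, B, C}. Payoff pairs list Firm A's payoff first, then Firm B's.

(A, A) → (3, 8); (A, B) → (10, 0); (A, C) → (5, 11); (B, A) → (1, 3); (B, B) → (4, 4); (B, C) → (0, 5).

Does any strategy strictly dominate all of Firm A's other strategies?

A

A strategy is strictly dominant if it gives Firm A a strictly higher payoff than every other strategy, against every choice by the opponent.
A strictly dominates: vs A: 3 > 1; vs B: 10 > 4; vs C: 5 > 0.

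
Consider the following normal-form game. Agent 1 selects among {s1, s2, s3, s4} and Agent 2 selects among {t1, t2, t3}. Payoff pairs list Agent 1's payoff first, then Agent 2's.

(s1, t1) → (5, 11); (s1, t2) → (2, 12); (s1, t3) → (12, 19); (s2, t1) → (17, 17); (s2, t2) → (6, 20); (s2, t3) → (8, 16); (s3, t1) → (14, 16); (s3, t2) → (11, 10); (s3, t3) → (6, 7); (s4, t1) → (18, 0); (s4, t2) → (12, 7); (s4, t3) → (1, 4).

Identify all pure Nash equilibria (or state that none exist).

(s1, t3) and (s4, t2)

Check mutual best responses: a cell is a NE iff neither player can gain by unilaterally deviating.
Agent 1's best responses — vs t1: s4 (payoff 18); vs t2: s4 (payoff 12); vs t3: s1 (payoff 12).
Agent 2's best responses — vs s1: t3 (payoff 19); vs s2: t2 (payoff 20); vs s3: t1 (payoff 16); vs s4: t2 (payoff 7).
Mutual best responses occur at (s1, t3) and (s4, t2); at each, neither player gains by switching.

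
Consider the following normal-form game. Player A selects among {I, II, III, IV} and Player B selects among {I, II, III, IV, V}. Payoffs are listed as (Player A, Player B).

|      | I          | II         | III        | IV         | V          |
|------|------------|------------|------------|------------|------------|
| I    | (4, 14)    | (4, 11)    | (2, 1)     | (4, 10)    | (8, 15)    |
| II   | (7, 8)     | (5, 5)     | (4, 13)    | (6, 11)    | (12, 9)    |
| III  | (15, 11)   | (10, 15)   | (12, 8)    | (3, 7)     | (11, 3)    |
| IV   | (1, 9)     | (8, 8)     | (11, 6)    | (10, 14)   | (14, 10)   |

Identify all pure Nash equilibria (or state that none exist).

Check mutual best responses: a cell is a NE iff neither player can gain by unilaterally deviating.
Player A's best responses — vs I: III (payoff 15); vs II: III (payoff 10); vs III: III (payoff 12); vs IV: IV (payoff 10); vs V: IV (payoff 14).
Player B's best responses — vs I: V (payoff 15); vs II: III (payoff 13); vs III: II (payoff 15); vs IV: IV (payoff 14).
Mutual best responses occur at (III, II) and (IV, IV); at each, neither player gains by switching.

(III, II) and (IV, IV)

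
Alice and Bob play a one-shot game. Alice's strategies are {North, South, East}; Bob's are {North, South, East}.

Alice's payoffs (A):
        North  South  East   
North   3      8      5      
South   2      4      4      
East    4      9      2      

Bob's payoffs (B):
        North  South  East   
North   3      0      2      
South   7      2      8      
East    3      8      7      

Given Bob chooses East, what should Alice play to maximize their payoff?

With Bob fixed at East, Alice's payoffs are: North → 5, South → 4, East → 2.
The maximum is 5, achieved by North.

North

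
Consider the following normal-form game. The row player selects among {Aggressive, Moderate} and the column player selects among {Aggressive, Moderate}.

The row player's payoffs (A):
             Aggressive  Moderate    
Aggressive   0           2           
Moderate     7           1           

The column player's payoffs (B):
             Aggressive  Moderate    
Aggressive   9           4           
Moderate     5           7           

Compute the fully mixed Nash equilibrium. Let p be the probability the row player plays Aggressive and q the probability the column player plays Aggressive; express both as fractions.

Each player's mixing probability is pinned down by making the *other* player indifferent.
The column player indifferent between Aggressive and Moderate: p·9 + (1−p)·5 = p·4 + (1−p)·7 ⟹ 5 + 4p = 7 + (-3)p ⟹ p = 2/7.
The row player indifferent between Aggressive and Moderate: q·0 + (1−q)·2 = q·7 + (1−q)·1 ⟹ 2 + (-2)q = 1 + 6q ⟹ q = 1/8.

p = 2/7, q = 1/8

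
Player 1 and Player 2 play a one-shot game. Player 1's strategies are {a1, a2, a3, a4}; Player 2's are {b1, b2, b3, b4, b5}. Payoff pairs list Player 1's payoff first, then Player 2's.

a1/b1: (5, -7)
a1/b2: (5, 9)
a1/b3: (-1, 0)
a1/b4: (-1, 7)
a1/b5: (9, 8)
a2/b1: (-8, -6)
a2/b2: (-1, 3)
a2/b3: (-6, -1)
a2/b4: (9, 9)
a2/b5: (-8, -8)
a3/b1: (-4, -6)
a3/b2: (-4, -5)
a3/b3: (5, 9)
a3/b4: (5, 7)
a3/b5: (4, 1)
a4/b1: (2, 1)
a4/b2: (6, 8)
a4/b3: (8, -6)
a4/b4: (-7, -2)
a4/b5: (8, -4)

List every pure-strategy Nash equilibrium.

(a2, b4) and (a4, b2)

A profile is a Nash equilibrium when each player is best-responding to the other.
Player 1's best responses — vs b1: a1 (payoff 5); vs b2: a4 (payoff 6); vs b3: a4 (payoff 8); vs b4: a2 (payoff 9); vs b5: a1 (payoff 9).
Player 2's best responses — vs a1: b2 (payoff 9); vs a2: b4 (payoff 9); vs a3: b3 (payoff 9); vs a4: b2 (payoff 8).
Mutual best responses occur at (a2, b4) and (a4, b2); at each, neither player gains by switching.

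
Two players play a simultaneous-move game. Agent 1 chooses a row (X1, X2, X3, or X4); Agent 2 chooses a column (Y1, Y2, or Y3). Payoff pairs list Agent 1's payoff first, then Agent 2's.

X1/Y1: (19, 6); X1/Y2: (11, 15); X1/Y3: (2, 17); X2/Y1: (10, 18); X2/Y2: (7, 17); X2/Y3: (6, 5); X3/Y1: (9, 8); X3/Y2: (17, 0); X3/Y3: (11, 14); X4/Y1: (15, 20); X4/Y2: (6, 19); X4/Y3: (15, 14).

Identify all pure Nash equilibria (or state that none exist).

No pure-strategy Nash equilibrium

Find each player's best response to every opponent strategy; NE are the intersections.
Agent 1's best responses — vs Y1: X1 (payoff 19); vs Y2: X3 (payoff 17); vs Y3: X4 (payoff 15).
Agent 2's best responses — vs X1: Y3 (payoff 17); vs X2: Y1 (payoff 18); vs X3: Y3 (payoff 14); vs X4: Y1 (payoff 20).
No cell has both players best-responding. For instance, Agent 1's best reply to Y2 is X3, but against X3 Agent 2 prefers Y3 over Y2.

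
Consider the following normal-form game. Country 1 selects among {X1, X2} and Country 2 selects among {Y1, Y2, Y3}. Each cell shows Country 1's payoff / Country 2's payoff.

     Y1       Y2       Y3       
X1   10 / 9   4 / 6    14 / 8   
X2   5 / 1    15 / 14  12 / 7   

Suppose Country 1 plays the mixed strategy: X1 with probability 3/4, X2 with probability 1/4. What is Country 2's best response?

Y2

Country 2's best reply maximizes expected payoff against the mix.
Y1: (3/4)·9 + (1/4)·1 = 7
Y2: (3/4)·6 + (1/4)·14 = 8
Y3: (3/4)·8 + (1/4)·7 = 31/4
Highest expected payoff is 8, from Y2.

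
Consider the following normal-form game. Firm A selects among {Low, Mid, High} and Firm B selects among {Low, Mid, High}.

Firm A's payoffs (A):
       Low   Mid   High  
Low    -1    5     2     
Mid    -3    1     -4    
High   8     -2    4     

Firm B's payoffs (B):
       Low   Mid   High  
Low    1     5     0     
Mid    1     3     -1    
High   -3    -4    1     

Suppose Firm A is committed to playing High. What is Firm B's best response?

High

With Firm A fixed at High, Firm B's payoffs are: Low → -3, Mid → -4, High → 1.
The maximum is 1, achieved by High.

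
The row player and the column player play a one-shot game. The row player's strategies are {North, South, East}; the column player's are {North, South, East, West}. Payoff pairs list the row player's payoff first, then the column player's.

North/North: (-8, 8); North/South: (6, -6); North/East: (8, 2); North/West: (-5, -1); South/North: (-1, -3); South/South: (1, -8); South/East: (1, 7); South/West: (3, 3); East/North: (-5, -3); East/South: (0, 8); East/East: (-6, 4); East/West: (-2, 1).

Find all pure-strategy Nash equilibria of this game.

There is no pure-strategy Nash equilibrium

A profile is a Nash equilibrium when each player is best-responding to the other.
The row player's best responses — vs North: South (payoff -1); vs South: North (payoff 6); vs East: North (payoff 8); vs West: South (payoff 3).
The column player's best responses — vs North: North (payoff 8); vs South: East (payoff 7); vs East: South (payoff 8).
No cell has both players best-responding. For instance, the row player's best reply to South is North, but against North the column player prefers North over South.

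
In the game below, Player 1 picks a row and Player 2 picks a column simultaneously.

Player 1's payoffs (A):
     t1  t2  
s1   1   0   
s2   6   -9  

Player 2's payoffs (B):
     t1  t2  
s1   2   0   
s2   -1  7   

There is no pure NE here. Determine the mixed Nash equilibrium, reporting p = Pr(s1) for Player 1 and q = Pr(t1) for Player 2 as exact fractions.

p = 4/5, q = 9/14

In a mixed NE each player is indifferent between their pure strategies, so the opponent's mix sets the indifference.
Player 2 indifferent between t1 and t2: p·2 + (1−p)·(-1) = p·0 + (1−p)·7 ⟹ (-1) + 3p = 7 + (-7)p ⟹ p = 4/5.
Player 1 indifferent between s1 and s2: q·1 + (1−q)·0 = q·6 + (1−q)·(-9) ⟹ 0 + 1q = (-9) + 15q ⟹ q = 9/14.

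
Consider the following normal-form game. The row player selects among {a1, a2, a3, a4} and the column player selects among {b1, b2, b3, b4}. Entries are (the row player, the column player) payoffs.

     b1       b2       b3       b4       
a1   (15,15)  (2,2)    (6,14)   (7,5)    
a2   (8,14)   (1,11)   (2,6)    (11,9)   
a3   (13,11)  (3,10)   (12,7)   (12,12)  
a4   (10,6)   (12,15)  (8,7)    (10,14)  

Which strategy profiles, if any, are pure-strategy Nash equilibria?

(a1, b1), (a3, b4), and (a4, b2)

Check mutual best responses: a cell is a NE iff neither player can gain by unilaterally deviating.
The row player's best responses — vs b1: a1 (payoff 15); vs b2: a4 (payoff 12); vs b3: a3 (payoff 12); vs b4: a3 (payoff 12).
The column player's best responses — vs a1: b1 (payoff 15); vs a2: b1 (payoff 14); vs a3: b4 (payoff 12); vs a4: b2 (payoff 15).
Mutual best responses occur at (a1, b1), (a3, b4), and (a4, b2); at each, neither player gains by switching.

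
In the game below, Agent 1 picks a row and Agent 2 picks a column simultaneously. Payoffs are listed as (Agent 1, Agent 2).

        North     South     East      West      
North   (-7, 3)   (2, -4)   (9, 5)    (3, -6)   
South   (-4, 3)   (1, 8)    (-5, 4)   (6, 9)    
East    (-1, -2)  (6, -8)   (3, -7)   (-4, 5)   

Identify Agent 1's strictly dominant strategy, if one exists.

No strictly dominant strategy

Check whether one of Agent 1's strategies beats all alternatives regardless of what the opponent does.
North is not dominant: against North, South gives -4 > -7.
South is not dominant: against North, East gives -1 > -4.
East is not dominant: against East, North gives 9 > 3.
No single strategy is best against every opponent action.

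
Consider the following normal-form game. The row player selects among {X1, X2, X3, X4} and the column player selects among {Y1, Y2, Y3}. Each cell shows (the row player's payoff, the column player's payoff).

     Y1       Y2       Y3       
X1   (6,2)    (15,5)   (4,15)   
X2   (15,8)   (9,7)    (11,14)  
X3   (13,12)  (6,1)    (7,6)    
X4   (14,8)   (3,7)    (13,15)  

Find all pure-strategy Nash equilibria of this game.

Check mutual best responses: a cell is a NE iff neither player can gain by unilaterally deviating.
The row player's best responses — vs Y1: X2 (payoff 15); vs Y2: X1 (payoff 15); vs Y3: X4 (payoff 13).
The column player's best responses — vs X1: Y3 (payoff 15); vs X2: Y3 (payoff 14); vs X3: Y1 (payoff 12); vs X4: Y3 (payoff 15).
The only mutual best response is (X4, Y3); neither player gains by switching there.

(X4, Y3)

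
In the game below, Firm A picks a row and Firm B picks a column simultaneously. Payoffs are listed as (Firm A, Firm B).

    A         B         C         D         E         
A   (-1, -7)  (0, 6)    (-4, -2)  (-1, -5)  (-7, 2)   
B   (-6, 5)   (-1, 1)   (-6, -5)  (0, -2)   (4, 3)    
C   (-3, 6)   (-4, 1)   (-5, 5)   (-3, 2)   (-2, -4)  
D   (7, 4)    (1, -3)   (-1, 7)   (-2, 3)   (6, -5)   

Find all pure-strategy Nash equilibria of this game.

(D, C)

Check mutual best responses: a cell is a NE iff neither player can gain by unilaterally deviating.
Firm A's best responses — vs A: D (payoff 7); vs B: D (payoff 1); vs C: D (payoff -1); vs D: B (payoff 0); vs E: D (payoff 6).
Firm B's best responses — vs A: B (payoff 6); vs B: A (payoff 5); vs C: A (payoff 6); vs D: C (payoff 7).
The only mutual best response is (D, C); neither player gains by switching there.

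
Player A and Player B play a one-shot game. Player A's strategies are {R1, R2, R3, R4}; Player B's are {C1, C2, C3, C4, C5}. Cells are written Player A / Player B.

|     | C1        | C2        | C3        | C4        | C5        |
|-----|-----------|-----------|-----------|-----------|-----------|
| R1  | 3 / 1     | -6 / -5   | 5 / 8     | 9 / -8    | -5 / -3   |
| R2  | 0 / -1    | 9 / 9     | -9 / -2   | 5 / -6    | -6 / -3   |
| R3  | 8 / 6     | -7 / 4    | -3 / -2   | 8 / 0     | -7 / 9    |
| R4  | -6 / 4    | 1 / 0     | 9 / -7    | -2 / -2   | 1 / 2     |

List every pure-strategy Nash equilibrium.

Check mutual best responses: a cell is a NE iff neither player can gain by unilaterally deviating.
Player A's best responses — vs C1: R3 (payoff 8); vs C2: R2 (payoff 9); vs C3: R4 (payoff 9); vs C4: R1 (payoff 9); vs C5: R4 (payoff 1).
Player B's best responses — vs R1: C3 (payoff 8); vs R2: C2 (payoff 9); vs R3: C5 (payoff 9); vs R4: C1 (payoff 4).
The only mutual best response is (R2, C2); neither player gains by switching there.

(R2, C2)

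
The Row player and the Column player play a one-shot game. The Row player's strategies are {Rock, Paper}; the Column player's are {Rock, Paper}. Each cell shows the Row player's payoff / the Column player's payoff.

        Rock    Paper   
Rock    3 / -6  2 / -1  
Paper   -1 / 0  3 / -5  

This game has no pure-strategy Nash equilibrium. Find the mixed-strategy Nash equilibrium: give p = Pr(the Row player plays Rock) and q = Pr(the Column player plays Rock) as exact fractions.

In a mixed NE each player is indifferent between their pure strategies, so the opponent's mix sets the indifference.
The Column player indifferent between Rock and Paper: p·(-6) + (1−p)·0 = p·(-1) + (1−p)·(-5) ⟹ 0 + (-6)p = (-5) + 4p ⟹ p = 1/2.
The Row player indifferent between Rock and Paper: q·3 + (1−q)·2 = q·(-1) + (1−q)·3 ⟹ 2 + 1q = 3 + (-4)q ⟹ q = 1/5.

p = 1/2, q = 1/5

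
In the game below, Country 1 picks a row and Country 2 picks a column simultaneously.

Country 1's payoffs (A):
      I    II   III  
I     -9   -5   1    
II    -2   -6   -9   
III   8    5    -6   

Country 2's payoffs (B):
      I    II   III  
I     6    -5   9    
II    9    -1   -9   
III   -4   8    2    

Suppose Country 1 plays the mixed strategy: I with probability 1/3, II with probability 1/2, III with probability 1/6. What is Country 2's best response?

I

Compute Country 2's expected payoff from each pure strategy against the given mix.
I: (1/3)·6 + (1/2)·9 + (1/6)·(-4) = 35/6
II: (1/3)·(-5) + (1/2)·(-1) + (1/6)·8 = -5/6
III: (1/3)·9 + (1/2)·(-9) + (1/6)·2 = -7/6
Highest expected payoff is 35/6, from I.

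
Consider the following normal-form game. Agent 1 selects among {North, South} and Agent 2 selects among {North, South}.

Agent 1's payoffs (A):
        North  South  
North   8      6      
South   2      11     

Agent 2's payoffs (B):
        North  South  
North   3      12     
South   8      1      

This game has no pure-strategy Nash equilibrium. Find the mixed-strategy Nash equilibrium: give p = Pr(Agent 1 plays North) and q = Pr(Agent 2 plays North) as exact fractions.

In a mixed NE each player is indifferent between their pure strategies, so the opponent's mix sets the indifference.
Agent 2 indifferent between North and South: p·3 + (1−p)·8 = p·12 + (1−p)·1 ⟹ 8 + (-5)p = 1 + 11p ⟹ p = 7/16.
Agent 1 indifferent between North and South: q·8 + (1−q)·6 = q·2 + (1−q)·11 ⟹ 6 + 2q = 11 + (-9)q ⟹ q = 5/11.

p = 7/16, q = 5/11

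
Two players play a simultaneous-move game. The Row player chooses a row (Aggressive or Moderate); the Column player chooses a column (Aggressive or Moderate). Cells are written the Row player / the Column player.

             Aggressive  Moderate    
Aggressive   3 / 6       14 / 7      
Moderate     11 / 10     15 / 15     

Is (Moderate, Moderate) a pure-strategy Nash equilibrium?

Yes

Holding the Column player at Moderate: the Row player gets 15 from Moderate, versus 14 from Aggressive. No profitable deviation for the Row player.
Holding the Row player at Moderate: the Column player gets 15 from Moderate, versus 10 from Aggressive. No profitable deviation for the Column player either.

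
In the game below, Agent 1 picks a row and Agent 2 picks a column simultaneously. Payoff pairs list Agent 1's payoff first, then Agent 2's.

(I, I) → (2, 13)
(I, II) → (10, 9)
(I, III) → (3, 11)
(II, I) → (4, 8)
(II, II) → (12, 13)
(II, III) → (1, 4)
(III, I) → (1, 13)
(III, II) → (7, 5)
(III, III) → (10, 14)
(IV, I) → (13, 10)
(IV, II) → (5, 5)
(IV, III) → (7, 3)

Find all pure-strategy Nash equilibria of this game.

(II, II), (III, III), and (IV, I)

Check mutual best responses: a cell is a NE iff neither player can gain by unilaterally deviating.
Agent 1's best responses — vs I: IV (payoff 13); vs II: II (payoff 12); vs III: III (payoff 10).
Agent 2's best responses — vs I: I (payoff 13); vs II: II (payoff 13); vs III: III (payoff 14); vs IV: I (payoff 10).
Mutual best responses occur at (II, II), (III, III), and (IV, I); at each, neither player gains by switching.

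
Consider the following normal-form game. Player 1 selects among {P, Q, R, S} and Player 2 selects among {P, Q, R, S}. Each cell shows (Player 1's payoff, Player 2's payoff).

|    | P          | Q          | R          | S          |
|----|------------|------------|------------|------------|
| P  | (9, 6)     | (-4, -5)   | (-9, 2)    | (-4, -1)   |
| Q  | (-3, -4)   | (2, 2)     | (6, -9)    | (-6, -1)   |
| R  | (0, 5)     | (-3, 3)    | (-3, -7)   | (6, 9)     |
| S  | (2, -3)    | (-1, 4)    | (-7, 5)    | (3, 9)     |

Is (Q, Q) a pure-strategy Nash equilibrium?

Yes

Holding Player 2 at Q: Player 1 gets 2 from Q, versus -4 from P, -3 from R, -1 from S. No profitable deviation for Player 1.
Holding Player 1 at Q: Player 2 gets 2 from Q, versus -4 from P, -9 from R, -1 from S. No profitable deviation for Player 2 either.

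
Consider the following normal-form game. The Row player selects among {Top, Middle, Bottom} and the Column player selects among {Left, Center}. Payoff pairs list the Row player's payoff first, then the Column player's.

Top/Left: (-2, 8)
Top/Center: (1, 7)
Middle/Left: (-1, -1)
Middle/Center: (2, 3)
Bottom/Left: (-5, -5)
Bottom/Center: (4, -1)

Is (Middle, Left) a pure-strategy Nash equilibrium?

No

Holding the Column player at Left: the Row player gets -1 from Middle, versus -2 from Top, -5 from Bottom. No profitable deviation for the Row player.
Holding the Row player at Middle: the Column player gets -1 from Left but could get 3 by switching to Center. The Column player has a profitable deviation.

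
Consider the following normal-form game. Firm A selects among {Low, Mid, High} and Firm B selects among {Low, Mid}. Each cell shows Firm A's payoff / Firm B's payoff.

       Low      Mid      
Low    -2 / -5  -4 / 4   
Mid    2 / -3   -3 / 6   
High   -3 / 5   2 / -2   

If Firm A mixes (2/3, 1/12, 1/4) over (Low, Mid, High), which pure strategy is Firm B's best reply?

Mid

Compute Firm B's expected payoff from each pure strategy against the given mix.
Low: (2/3)·(-5) + (1/12)·(-3) + (1/4)·5 = -7/3
Mid: (2/3)·4 + (1/12)·6 + (1/4)·(-2) = 8/3
Highest expected payoff is 8/3, from Mid.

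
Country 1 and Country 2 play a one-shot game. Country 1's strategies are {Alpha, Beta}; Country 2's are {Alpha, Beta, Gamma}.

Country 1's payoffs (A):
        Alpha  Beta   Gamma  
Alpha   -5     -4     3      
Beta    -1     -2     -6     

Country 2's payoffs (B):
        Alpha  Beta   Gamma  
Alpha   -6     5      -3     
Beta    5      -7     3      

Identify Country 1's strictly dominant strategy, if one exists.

No strictly dominant strategy

A strategy is strictly dominant if it gives Country 1 a strictly higher payoff than every other strategy, against every choice by the opponent.
Alpha is not dominant: against Alpha, Beta gives -1 > -5.
Beta is not dominant: against Gamma, Alpha gives 3 > -6.
No single strategy is best against every opponent action.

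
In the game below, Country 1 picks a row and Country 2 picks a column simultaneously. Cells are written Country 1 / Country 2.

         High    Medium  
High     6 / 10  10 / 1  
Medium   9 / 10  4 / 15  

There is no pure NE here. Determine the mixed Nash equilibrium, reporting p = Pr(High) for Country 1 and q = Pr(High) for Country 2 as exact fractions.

p = 5/14, q = 2/3

In a mixed NE each player is indifferent between their pure strategies, so the opponent's mix sets the indifference.
Country 2 indifferent between High and Medium: p·10 + (1−p)·10 = p·1 + (1−p)·15 ⟹ 10 + 0p = 15 + (-14)p ⟹ p = 5/14.
Country 1 indifferent between High and Medium: q·6 + (1−q)·10 = q·9 + (1−q)·4 ⟹ 10 + (-4)q = 4 + 5q ⟹ q = 2/3.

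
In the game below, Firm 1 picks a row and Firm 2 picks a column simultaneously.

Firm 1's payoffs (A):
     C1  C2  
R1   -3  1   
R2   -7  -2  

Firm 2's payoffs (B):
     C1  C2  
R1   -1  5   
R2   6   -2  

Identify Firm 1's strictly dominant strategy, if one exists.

A strategy is strictly dominant if it gives Firm 1 a strictly higher payoff than every other strategy, against every choice by the opponent.
R1 strictly dominates: vs C1: -3 > -7; vs C2: 1 > -2.

R1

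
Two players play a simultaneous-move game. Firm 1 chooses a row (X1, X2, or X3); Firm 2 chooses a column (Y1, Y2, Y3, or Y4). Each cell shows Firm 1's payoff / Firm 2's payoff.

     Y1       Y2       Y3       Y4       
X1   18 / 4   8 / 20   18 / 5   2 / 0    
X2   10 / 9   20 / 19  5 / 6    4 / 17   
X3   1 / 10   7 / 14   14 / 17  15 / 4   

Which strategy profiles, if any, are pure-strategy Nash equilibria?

Find each player's best response to every opponent strategy; NE are the intersections.
Firm 1's best responses — vs Y1: X1 (payoff 18); vs Y2: X2 (payoff 20); vs Y3: X1 (payoff 18); vs Y4: X3 (payoff 15).
Firm 2's best responses — vs X1: Y2 (payoff 20); vs X2: Y2 (payoff 19); vs X3: Y3 (payoff 17).
The only mutual best response is (X2, Y2); neither player gains by switching there.

(X2, Y2)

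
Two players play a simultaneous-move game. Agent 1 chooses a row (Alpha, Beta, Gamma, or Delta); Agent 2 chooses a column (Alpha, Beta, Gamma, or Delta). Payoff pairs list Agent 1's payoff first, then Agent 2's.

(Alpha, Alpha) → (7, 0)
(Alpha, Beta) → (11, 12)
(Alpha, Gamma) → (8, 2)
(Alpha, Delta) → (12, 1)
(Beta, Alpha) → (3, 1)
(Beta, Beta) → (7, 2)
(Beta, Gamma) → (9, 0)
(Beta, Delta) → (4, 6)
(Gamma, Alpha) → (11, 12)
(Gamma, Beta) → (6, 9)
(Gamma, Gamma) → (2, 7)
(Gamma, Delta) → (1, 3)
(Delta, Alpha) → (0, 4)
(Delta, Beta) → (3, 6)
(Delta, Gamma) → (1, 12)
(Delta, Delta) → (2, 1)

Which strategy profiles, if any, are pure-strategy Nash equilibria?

Find each player's best response to every opponent strategy; NE are the intersections.
Agent 1's best responses — vs Alpha: Gamma (payoff 11); vs Beta: Alpha (payoff 11); vs Gamma: Beta (payoff 9); vs Delta: Alpha (payoff 12).
Agent 2's best responses — vs Alpha: Beta (payoff 12); vs Beta: Delta (payoff 6); vs Gamma: Alpha (payoff 12); vs Delta: Gamma (payoff 12).
Mutual best responses occur at (Alpha, Beta) and (Gamma, Alpha); at each, neither player gains by switching.

(Alpha, Beta) and (Gamma, Alpha)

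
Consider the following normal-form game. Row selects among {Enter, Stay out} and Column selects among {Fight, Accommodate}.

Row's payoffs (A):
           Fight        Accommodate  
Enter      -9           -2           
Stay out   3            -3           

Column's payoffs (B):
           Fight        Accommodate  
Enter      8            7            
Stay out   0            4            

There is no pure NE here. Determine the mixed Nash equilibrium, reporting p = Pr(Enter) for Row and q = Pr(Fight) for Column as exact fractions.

p = 4/5, q = 1/13

Each player's mixing probability is pinned down by making the *other* player indifferent.
Column indifferent between Fight and Accommodate: p·8 + (1−p)·0 = p·7 + (1−p)·4 ⟹ 0 + 8p = 4 + 3p ⟹ p = 4/5.
Row indifferent between Enter and Stay out: q·(-9) + (1−q)·(-2) = q·3 + (1−q)·(-3) ⟹ (-2) + (-7)q = (-3) + 6q ⟹ q = 1/13.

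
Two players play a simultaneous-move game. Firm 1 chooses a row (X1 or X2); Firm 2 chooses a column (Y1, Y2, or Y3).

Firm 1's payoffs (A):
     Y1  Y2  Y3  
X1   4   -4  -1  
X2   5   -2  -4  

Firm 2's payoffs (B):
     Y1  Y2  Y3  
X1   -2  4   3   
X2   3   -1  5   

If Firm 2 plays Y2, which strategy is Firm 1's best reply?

X2

With Firm 2 fixed at Y2, Firm 1's payoffs are: X1 → -4, X2 → -2.
The maximum is -2, achieved by X2.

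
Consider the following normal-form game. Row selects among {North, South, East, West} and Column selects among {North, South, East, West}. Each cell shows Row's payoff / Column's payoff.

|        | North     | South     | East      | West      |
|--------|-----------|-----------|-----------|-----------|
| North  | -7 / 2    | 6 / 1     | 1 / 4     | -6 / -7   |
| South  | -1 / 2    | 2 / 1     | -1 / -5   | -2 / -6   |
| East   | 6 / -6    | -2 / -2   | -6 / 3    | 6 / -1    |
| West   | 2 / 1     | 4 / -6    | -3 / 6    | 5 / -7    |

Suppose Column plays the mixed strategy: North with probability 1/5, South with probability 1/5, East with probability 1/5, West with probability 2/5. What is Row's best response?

West

Row's best reply maximizes expected payoff against the mix.
North: (1/5)·(-7) + (1/5)·6 + (1/5)·1 + (2/5)·(-6) = -12/5
South: (1/5)·(-1) + (1/5)·2 + (1/5)·(-1) + (2/5)·(-2) = -4/5
East: (1/5)·6 + (1/5)·(-2) + (1/5)·(-6) + (2/5)·6 = 2
West: (1/5)·2 + (1/5)·4 + (1/5)·(-3) + (2/5)·5 = 13/5
Highest expected payoff is 13/5, from West.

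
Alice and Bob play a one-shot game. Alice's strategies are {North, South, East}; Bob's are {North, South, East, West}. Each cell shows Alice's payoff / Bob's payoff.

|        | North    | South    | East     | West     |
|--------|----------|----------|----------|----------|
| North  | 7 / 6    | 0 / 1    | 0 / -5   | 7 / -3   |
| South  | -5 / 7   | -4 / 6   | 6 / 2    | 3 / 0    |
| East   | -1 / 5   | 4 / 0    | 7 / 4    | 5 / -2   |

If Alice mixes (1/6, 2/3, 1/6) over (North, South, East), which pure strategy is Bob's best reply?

Compute Bob's expected payoff from each pure strategy against the given mix.
North: (1/6)·6 + (2/3)·7 + (1/6)·5 = 13/2
South: (1/6)·1 + (2/3)·6 + (1/6)·0 = 25/6
East: (1/6)·(-5) + (2/3)·2 + (1/6)·4 = 7/6
West: (1/6)·(-3) + (2/3)·0 + (1/6)·(-2) = -5/6
Highest expected payoff is 13/2, from North.

North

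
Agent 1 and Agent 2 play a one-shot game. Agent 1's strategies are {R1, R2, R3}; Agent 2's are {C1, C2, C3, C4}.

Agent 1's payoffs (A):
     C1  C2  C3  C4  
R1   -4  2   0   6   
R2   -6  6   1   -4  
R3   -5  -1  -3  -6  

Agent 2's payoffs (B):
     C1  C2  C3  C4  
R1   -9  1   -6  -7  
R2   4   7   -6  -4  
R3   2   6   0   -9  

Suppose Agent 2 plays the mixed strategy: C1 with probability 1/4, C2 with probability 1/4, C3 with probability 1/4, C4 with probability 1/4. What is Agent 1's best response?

Compute Agent 1's expected payoff from each pure strategy against the given mix.
R1: (1/4)·(-4) + (1/4)·2 + (1/4)·0 + (1/4)·6 = 1
R2: (1/4)·(-6) + (1/4)·6 + (1/4)·1 + (1/4)·(-4) = -3/4
R3: (1/4)·(-5) + (1/4)·(-1) + (1/4)·(-3) + (1/4)·(-6) = -15/4
Highest expected payoff is 1, from R1.

R1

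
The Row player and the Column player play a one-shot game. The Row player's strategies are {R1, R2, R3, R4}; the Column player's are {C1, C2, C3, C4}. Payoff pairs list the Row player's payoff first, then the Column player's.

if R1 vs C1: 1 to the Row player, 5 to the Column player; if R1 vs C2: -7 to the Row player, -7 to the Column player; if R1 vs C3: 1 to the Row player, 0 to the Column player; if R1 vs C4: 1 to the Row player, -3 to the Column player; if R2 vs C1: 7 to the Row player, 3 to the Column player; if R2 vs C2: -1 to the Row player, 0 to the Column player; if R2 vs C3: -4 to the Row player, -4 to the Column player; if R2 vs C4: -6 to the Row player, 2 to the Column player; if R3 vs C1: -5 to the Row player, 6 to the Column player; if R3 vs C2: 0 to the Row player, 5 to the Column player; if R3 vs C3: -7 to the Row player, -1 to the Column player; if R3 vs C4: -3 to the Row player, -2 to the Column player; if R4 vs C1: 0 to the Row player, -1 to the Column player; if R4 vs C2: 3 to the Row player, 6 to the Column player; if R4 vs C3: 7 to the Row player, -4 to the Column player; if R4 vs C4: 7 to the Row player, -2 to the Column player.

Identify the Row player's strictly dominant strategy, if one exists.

No strictly dominant strategy

Check whether one of the Row player's strategies beats all alternatives regardless of what the opponent does.
R1 is not dominant: against C1, R2 gives 7 > 1.
R2 is not dominant: against C2, R3 gives 0 > -1.
R3 is not dominant: against C1, R1 gives 1 > -5.
R4 is not dominant: against C1, R1 gives 1 > 0.
No single strategy is best against every opponent action.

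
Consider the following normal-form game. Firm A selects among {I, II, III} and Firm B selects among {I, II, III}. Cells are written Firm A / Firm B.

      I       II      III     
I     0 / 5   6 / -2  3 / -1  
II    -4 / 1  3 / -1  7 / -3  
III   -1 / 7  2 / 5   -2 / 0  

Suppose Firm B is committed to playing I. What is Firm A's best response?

I

With Firm B fixed at I, Firm A's payoffs are: I → 0, II → -4, III → -1.
The maximum is 0, achieved by I.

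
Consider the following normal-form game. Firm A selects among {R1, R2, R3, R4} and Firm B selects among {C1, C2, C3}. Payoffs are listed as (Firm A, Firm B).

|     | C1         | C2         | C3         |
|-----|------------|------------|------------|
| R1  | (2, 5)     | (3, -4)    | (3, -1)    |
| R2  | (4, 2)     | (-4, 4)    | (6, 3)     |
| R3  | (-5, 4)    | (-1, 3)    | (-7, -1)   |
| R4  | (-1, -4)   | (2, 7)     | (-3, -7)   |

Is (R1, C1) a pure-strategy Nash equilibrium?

Holding Firm B at C1: Firm A gets 2 from R1 but could get 4 by switching to R2. Firm A has a profitable deviation.

No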